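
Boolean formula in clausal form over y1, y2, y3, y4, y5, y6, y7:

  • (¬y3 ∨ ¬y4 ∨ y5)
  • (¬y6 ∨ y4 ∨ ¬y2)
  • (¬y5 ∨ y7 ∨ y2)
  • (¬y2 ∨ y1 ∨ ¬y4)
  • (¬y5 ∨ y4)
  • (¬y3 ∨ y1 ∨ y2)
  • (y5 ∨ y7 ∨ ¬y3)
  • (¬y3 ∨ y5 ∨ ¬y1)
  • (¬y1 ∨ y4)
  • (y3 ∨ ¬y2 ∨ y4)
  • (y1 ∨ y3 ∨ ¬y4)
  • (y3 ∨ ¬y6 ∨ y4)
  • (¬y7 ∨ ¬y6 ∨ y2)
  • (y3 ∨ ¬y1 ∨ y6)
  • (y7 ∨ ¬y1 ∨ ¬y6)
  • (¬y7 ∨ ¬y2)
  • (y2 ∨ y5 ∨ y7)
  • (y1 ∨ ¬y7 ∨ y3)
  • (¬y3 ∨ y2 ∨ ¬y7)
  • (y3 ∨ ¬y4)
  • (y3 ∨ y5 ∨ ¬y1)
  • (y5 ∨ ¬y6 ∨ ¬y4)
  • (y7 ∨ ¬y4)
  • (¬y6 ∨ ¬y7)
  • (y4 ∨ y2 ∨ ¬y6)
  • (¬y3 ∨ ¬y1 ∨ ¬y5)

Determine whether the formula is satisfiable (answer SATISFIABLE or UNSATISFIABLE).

UNSATISFIABLE

y3 = True:
  y2 = True:
    propagation gives y7=False, y5=True, y4=True; an empty clause results — contradiction.
  y2 = False:
    propagation gives y1=True, y5=True; an empty clause results — contradiction.
y3 = False:
  propagation gives y4=False, y5=False, y1=False, y2=False; an empty clause results — contradiction.
Every branch closes, so no satisfying assignment exists.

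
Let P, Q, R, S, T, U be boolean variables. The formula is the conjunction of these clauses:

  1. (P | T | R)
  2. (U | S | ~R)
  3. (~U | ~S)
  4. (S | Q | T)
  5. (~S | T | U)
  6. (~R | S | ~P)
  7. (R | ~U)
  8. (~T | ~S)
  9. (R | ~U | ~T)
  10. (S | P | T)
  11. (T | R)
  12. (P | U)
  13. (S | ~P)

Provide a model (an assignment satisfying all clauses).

Pure literal: Q appears only positively; assign Q = True.
Try P = False.
  then U is forced to True.
  then S is forced to False.
  then R is forced to True.
  then T is forced to True.
Every clause has at least one true literal under this assignment.
Check each clause:
  1. (T | R | P) — R is true.
  2. (S | ~R | U) — U is true.
  3. (~U | ~S) — ~S is true.
  4. (Q | S | T) — Q is true.
  5. (T | U | ~S) — ~S is true.
  6. (S | ~R | ~P) — ~P is true.
  7. (R | ~U) — R is true.
  8. (~T | ~S) — ~S is true.
  9. (R | ~U | ~T) — R is true.
  10. (P | S | T) — T is true.
  11. (R | T) — R is true.
  12. (U | P) — U is true.
  13. (~P | S) — ~P is true.

P=False, Q=True, R=True, S=False, T=True, U=True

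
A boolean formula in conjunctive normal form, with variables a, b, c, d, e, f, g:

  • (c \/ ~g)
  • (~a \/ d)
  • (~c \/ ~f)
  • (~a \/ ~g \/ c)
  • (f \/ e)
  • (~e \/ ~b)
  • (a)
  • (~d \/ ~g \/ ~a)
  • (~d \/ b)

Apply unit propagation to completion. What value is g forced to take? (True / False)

False

(a) is a unit clause: a = True.
From (~a \/ d) and a = True: d = True.
In (~a \/ ~g \/ ~d), ~d, ~a are now false; ~g must hold, so g = False.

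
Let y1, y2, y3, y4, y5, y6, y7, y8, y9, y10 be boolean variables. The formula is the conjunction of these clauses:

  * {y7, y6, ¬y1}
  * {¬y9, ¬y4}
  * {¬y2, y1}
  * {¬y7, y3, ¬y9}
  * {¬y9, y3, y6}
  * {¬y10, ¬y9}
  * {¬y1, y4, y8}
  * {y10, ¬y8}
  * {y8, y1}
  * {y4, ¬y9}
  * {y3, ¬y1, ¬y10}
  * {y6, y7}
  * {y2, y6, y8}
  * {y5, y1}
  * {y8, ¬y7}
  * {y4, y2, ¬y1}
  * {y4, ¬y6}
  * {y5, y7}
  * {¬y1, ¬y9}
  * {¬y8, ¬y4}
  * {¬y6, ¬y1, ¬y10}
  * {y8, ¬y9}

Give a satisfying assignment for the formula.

y1=True  y2=True  y3=False  y4=True  y5=True  y6=True  y7=False  y8=False  y9=False  y10=False

Pure literal: y5 appears only positively; assign y5 = True.
y9 occurs only negated in the remaining clauses — set y9 = False.
Try y1 = True.
Try y2 = True.
Try y3 = False.
  then y10 is forced to False.
  then y8 is forced to False.
  then y4 is forced to True.
  then y7 is forced to False.
  then y6 is forced to True.
Every clause has at least one true literal under this assignment.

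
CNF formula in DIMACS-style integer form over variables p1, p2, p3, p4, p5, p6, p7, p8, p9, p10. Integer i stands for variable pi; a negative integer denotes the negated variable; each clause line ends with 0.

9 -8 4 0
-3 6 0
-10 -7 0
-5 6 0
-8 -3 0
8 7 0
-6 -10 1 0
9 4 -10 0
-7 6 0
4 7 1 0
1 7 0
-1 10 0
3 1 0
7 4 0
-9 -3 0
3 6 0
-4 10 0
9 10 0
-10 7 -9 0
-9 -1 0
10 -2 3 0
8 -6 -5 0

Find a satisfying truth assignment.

p1 = True, p2 = False, p3 = False, p4 = True, p5 = False, p6 = True, p7 = False, p8 = True, p9 = False, p10 = True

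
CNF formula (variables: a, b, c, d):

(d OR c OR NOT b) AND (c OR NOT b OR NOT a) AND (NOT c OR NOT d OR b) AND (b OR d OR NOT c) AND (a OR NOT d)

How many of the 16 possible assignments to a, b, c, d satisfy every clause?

6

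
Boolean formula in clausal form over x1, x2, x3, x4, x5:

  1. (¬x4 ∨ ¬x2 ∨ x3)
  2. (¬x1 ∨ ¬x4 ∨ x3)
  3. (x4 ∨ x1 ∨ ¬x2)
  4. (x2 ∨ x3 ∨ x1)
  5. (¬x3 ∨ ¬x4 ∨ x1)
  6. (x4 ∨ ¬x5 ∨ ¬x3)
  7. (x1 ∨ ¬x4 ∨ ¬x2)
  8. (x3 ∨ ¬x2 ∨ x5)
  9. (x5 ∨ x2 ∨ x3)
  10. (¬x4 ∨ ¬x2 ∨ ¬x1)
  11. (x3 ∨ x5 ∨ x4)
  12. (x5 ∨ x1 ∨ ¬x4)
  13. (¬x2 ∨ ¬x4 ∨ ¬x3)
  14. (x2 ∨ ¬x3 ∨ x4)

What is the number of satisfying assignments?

5

Satisfying assignments:
  x1=T x2=F x3=F x4=F x5=T
  x1=T x2=F x3=T x4=T x5=F
  x1=T x2=F x3=T x4=T x5=T
  x1=T x2=T x3=F x4=F x5=T
  x1=T x2=T x3=T x4=F x5=F
That's 5 in total.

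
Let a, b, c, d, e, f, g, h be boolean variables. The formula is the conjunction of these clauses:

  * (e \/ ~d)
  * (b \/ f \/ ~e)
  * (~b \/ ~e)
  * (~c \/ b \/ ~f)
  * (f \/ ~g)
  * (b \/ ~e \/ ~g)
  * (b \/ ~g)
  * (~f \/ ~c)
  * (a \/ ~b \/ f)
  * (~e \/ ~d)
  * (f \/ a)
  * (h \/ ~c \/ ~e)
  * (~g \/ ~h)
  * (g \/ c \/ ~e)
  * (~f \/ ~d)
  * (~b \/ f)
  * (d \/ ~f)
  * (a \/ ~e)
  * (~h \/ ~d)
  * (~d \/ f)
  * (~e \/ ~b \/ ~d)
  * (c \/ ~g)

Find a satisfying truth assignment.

a = T, b = F, c = F, d = F, e = F, f = F, g = F, h = T

a occurs only positively in the remaining clauses — set a = True.
Branch on b: take b = False.
  then g is forced to False.
Try c = False.
  then e is forced to False.
  then d is forced to False.
  then f is forced to False.
h is now unconstrained; take h = True.
Every clause has at least one true literal under this assignment.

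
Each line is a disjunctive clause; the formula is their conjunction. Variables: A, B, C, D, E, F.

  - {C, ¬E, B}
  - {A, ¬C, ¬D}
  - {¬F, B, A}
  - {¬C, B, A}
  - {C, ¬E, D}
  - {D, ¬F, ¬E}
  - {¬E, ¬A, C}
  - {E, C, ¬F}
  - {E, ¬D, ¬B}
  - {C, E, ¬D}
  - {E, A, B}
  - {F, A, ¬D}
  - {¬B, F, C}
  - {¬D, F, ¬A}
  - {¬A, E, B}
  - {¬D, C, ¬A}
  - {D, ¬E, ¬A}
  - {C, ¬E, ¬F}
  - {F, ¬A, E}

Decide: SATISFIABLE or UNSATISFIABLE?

SATISFIABLE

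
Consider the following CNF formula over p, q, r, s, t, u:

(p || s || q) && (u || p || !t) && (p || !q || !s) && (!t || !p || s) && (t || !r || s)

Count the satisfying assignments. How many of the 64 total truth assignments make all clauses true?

Case analysis on p and s:
  p=1, s=1: q, r, t, u free → 2^4 = 16.
  p=1, s=0: remaining (q,r,t,u) ∈ {(0,0,0,0); (0,0,0,1); (1,0,0,0); (1,0,0,1)} — 4.
  p=0, s=1: r free; 3 ways for (q,t,u) × 2^1 = 6.
  p=0, s=0: remaining (q,r,t,u) ∈ {(1,0,0,0); (1,0,0,1); (1,0,1,1); (1,1,1,1)} — 4.
Total: 16 + 4 + 6 + 4 = 30.

30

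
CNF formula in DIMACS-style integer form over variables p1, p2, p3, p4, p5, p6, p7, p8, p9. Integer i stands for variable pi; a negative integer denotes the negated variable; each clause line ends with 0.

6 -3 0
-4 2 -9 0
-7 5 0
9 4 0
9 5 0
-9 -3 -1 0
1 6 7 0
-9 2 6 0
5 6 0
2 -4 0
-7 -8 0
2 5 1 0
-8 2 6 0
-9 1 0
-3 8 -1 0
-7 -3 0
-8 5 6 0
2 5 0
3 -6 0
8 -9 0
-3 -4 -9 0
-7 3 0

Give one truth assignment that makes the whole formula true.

p1=T, p2=T, p3=F, p4=T, p5=T, p6=F, p7=F, p8=T, p9=F

p2 occurs only positively in the remaining clauses — set p2 = True.
Pure literal: p5 appears only positively; assign p5 = True.
Branch on p1: take p1 = True.
Set p3 = False and propagate.
  then p6 is forced to False.
  then p7 is forced to False.
For the remaining variables, p4 = True, p8 = True, p9 = False works.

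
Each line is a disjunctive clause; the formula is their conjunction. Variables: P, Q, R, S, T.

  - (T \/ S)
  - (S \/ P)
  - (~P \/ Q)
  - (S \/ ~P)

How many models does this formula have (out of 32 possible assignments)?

12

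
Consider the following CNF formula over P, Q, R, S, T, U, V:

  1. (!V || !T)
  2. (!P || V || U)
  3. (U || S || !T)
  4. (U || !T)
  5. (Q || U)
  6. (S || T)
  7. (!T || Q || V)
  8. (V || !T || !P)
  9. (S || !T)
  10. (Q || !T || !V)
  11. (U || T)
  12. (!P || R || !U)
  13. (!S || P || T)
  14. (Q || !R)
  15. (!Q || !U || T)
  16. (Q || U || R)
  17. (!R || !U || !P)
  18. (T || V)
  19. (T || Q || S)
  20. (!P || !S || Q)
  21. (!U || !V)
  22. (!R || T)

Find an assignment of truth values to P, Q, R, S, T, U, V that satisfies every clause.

P = F, Q = T, R = F, S = T, T = T, U = T, V = F

Try P = False.
Set Q = True and propagate.
Set R = False and propagate.
For the remaining variables, S = True, T = True, U = True, V = False works.
Every clause has at least one true literal under this assignment.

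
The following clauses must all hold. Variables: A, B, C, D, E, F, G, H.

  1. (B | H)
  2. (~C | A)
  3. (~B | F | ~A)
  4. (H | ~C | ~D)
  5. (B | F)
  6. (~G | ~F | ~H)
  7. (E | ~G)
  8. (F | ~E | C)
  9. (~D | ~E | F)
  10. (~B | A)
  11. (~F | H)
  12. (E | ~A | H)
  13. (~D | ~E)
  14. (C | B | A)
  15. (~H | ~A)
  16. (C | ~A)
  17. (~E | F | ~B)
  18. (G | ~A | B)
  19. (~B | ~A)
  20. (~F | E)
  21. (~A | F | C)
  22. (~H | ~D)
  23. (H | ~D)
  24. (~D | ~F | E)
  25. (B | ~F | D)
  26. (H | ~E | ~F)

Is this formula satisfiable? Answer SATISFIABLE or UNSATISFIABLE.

F = True:
  propagation gives H=True, G=False, A=False, C=False; an empty clause results — contradiction.
F = False:
  propagation gives B=True, A=False; an empty clause results — contradiction.
Every branch closes, so no satisfying assignment exists.

UNSATISFIABLE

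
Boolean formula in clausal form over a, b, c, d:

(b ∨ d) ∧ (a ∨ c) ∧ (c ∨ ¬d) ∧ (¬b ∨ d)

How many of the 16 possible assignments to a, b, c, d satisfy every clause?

4

The models are:
  a=F b=F c=T d=T
  a=F b=T c=T d=T
  a=T b=F c=T d=T
  a=T b=T c=T d=T
That's 4 in total.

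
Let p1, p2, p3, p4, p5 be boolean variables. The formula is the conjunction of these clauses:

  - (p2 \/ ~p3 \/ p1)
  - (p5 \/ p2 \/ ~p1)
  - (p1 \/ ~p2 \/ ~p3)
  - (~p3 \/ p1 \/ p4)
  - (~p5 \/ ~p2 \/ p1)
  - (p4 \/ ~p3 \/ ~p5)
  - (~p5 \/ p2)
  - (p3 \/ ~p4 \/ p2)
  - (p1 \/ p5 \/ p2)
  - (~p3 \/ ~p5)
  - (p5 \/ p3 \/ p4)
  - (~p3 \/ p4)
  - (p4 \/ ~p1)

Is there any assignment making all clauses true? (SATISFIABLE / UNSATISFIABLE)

SATISFIABLE

Set p1 = False and propagate.
Set p2 = True and propagate.
  then p3 is forced to False.
  then p5 is forced to False.
  then p4 is forced to True.
So p1=F, p2=T, p3=F, p4=T, p5=F is a satisfying assignment.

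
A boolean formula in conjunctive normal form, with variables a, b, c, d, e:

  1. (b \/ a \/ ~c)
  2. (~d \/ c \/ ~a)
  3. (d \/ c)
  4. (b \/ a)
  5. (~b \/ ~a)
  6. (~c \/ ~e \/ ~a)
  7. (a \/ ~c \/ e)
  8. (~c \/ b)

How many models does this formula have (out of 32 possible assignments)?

4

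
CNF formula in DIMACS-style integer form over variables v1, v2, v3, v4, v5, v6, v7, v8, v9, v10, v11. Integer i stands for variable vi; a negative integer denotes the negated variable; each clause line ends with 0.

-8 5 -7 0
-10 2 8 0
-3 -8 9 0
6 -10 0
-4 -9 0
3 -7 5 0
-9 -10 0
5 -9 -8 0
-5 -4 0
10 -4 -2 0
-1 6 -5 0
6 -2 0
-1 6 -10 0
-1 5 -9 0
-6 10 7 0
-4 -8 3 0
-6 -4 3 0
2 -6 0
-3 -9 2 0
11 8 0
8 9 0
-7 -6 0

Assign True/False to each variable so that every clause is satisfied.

v1=F, v2=F, v3=F, v4=F, v5=T, v6=F, v7=T, v8=T, v9=F, v10=F, v11=F

Pure literal: v1 appears only negated; assign v1 = False.
v4 occurs only negated in the remaining clauses — set v4 = False.
Try v2 = False.
  then v6 is forced to False.
  then v10 is forced to False.
Try v3 = False.
For the remaining variables, v5 = True, v7 = True, v8 = True, v9 = False, v11 = False works.
Every clause has at least one true literal under this assignment.
Check each clause:
  1. (NOT v7 OR v5 OR NOT v8) — v5 is true.
  2. (NOT v10 OR v2 OR v8) — v8 is true.
  3. (v9 OR NOT v8 OR NOT v3) — NOT v3 is true.
  4. (v6 OR NOT v10) — NOT v10 is true.
  5. (NOT v9 OR NOT v4) — NOT v4 is true.
  6. (v5 OR NOT v7 OR v3) — v5 is true.
  7. (NOT v9 OR NOT v10) — NOT v10 is true.
  8. (NOT v8 OR v5 OR NOT v9) — v5 is true.
  9. (NOT v5 OR NOT v4) — NOT v4 is true.
  10. (v10 OR NOT v4 OR NOT v2) — NOT v4 is true.
  11. (NOT v5 OR NOT v1 OR v6) — NOT v1 is true.
  12. (v6 OR NOT v2) — NOT v2 is true.
  13. (v6 OR NOT v10 OR NOT v1) — NOT v1 is true.
  14. (NOT v9 OR v5 OR NOT v1) — v5 is true.
  15. (v7 OR v10 OR NOT v6) — NOT v6 is true.
  16. (NOT v4 OR v3 OR NOT v8) — NOT v4 is true.
  17. (NOT v4 OR v3 OR NOT v6) — NOT v6 is true.
  18. (v2 OR NOT v6) — NOT v6 is true.
  19. (NOT v9 OR v2 OR NOT v3) — NOT v3 is true.
  20. (v8 OR v11) — v8 is true.
  21. (v8 OR v9) — v8 is true.
  22. (NOT v6 OR NOT v7) — NOT v6 is true.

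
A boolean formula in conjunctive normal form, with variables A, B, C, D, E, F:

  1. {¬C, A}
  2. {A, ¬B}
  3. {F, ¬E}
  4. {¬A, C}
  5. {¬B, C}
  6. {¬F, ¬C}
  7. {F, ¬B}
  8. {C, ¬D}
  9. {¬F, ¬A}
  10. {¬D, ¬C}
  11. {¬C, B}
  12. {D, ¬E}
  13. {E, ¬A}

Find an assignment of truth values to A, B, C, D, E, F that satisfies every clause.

A=0, B=0, C=0, D=0, E=0, F=0

Check each clause:
  1. {¬C, A} — ¬C is true.
  2. {¬B, A} — ¬B is true.
  3. {F, ¬E} — ¬E is true.
  4. {C, ¬A} — ¬A is true.
  5. {C, ¬B} — ¬B is true.
  6. {¬F, ¬C} — ¬F is true.
  7. {¬B, F} — ¬B is true.
  8. {¬D, C} — ¬D is true.
  9. {¬F, ¬A} — ¬F is true.
  10. {¬C, ¬D} — ¬D is true.
  11. {¬C, B} — ¬C is true.
  12. {¬E, D} — ¬E is true.
  13. {¬A, E} — ¬A is true.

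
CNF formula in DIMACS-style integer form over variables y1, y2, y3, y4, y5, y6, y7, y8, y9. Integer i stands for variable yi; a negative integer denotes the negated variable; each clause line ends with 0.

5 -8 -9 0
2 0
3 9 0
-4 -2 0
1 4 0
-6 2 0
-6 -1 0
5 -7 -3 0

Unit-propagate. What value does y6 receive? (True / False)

False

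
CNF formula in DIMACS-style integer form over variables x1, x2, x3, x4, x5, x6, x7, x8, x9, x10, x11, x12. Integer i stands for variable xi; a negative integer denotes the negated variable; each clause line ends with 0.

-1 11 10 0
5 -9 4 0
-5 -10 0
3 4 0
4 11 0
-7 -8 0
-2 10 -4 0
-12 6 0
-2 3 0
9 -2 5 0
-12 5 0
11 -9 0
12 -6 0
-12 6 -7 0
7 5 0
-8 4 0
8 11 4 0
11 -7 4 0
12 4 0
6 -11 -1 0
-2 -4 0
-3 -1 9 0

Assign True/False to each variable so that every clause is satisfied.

x1=False, x2=False, x3=True, x4=False, x5=True, x6=True, x7=False, x8=False, x9=True, x10=False, x11=True, x12=True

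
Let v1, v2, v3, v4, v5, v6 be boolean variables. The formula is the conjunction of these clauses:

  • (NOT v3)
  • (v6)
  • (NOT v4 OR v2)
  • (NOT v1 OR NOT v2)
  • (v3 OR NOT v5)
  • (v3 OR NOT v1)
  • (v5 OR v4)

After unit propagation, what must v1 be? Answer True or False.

False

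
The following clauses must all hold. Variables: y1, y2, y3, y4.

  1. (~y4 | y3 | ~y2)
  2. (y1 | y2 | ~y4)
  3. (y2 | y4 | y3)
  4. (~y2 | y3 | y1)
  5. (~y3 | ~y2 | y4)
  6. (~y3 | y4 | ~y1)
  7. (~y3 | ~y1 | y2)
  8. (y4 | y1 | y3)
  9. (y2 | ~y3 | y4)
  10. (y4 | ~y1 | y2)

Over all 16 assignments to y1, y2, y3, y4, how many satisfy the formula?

Satisfying assignments:
  y1=F y2=T y3=T y4=T
  y1=T y2=F y3=F y4=T
  y1=T y2=T y3=F y4=F
  y1=T y2=T y3=T y4=T
Count: 4.

4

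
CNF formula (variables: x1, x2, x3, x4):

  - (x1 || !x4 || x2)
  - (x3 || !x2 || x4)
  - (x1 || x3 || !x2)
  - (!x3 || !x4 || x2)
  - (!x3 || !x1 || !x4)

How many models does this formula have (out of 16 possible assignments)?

9

Case analysis on x2 and x3:
  x2=T, x3=T: remaining (x1,x4) ∈ {(F,F); (F,T); (T,F)} — 3.
  x2=T, x3=F: remaining (x1,x4) ∈ {(T,T)} — 1.
  x2=F, x3=T: remaining (x1,x4) ∈ {(F,F); (T,F)} — 2.
  x2=F, x3=F: remaining (x1,x4) ∈ {(F,F); (T,F); (T,T)} — 3.
Total: 3 + 1 + 2 + 3 = 9.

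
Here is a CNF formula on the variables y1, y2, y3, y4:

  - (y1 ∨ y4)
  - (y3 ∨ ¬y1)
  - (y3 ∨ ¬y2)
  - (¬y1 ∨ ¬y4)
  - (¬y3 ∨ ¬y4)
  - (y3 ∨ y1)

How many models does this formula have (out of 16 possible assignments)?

2

The models are:
  y1=T y2=F y3=T y4=F
  y1=T y2=T y3=T y4=F
That's 2 in total.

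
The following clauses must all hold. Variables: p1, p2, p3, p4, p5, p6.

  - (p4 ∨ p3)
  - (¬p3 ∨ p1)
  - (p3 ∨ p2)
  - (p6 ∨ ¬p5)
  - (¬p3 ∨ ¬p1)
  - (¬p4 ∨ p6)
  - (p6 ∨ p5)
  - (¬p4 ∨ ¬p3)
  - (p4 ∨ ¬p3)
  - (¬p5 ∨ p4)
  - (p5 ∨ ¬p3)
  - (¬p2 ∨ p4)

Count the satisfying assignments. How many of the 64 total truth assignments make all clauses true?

4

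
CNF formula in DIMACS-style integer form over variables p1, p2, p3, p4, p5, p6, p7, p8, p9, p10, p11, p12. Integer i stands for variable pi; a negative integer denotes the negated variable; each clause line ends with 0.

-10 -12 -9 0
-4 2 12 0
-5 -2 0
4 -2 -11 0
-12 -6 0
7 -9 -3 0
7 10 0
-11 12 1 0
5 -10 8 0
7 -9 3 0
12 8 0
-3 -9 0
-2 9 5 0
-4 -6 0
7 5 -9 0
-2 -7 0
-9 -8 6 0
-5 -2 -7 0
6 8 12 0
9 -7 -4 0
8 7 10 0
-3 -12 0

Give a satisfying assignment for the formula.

p1 = True, p2 = False, p3 = True, p4 = False, p5 = True, p6 = False, p7 = True, p8 = True, p9 = False, p10 = True, p11 = False, p12 = False

Pure literal: p1 appears only positively; assign p1 = True.
p11 occurs only negated in the remaining clauses — set p11 = False.
Set p2 = False and propagate.
For the remaining variables, p3 = True, p4 = False, p5 = True, p6 = False, p7 = True, p8 = True, p9 = False, p10 = True, p12 = False works.
Check each clause:
  1. (~p10 \/ ~p12 \/ ~p9) — ~p12 is true.
  2. (p12 \/ ~p4 \/ p2) — ~p4 is true.
  3. (~p5 \/ ~p2) — ~p2 is true.
  4. (~p2 \/ ~p11 \/ p4) — ~p11 is true.
  5. (~p12 \/ ~p6) — ~p6 is true.
  6. (p7 \/ ~p9 \/ ~p3) — ~p9 is true.
  7. (p10 \/ p7) — p10 is true.
  8. (p1 \/ p12 \/ ~p11) — p1 is true.
  9. (~p10 \/ p5 \/ p8) — p8 is true.
  10. (~p9 \/ p3 \/ p7) — p3 is true.
  11. (p12 \/ p8) — p8 is true.
  12. (~p3 \/ ~p9) — ~p9 is true.
  13. (p5 \/ ~p2 \/ p9) — p5 is true.
  14. (~p4 \/ ~p6) — ~p6 is true.
  15. (~p9 \/ p7 \/ p5) — ~p9 is true.
  16. (~p7 \/ ~p2) — ~p2 is true.
  17. (p6 \/ ~p9 \/ ~p8) — ~p9 is true.
  18. (~p5 \/ ~p7 \/ ~p2) — ~p2 is true.
  19. (p12 \/ p8 \/ p6) — p8 is true.
  20. (~p7 \/ ~p4 \/ p9) — ~p4 is true.
  21. (p7 \/ p8 \/ p10) — p8 is true.
  22. (~p12 \/ ~p3) — ~p12 is true.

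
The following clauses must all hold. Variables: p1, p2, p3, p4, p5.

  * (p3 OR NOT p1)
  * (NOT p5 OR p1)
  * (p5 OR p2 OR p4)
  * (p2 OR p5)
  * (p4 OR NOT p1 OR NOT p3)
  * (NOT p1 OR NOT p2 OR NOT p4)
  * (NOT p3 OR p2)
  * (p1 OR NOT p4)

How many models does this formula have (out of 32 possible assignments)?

2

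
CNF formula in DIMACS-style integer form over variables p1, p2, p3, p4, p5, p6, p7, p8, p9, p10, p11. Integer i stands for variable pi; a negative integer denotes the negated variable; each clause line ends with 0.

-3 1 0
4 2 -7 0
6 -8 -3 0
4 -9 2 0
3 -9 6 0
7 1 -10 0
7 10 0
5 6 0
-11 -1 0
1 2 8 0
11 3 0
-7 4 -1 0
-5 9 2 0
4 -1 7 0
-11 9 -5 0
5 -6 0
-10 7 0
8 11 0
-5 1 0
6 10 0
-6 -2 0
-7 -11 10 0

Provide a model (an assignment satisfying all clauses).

p1=T, p2=F, p3=T, p4=T, p5=T, p6=T, p7=T, p8=T, p9=T, p10=F, p11=F

Check each clause:
  1. (~p3 \/ p1) — p1 is true.
  2. (p4 \/ p2 \/ ~p7) — p4 is true.
  3. (p6 \/ ~p3 \/ ~p8) — p6 is true.
  4. (p4 \/ ~p9 \/ p2) — p4 is true.
  5. (p3 \/ p6 \/ ~p9) — p3 is true.
  6. (p1 \/ ~p10 \/ p7) — p1 is true.
  7. (p10 \/ p7) — p7 is true.
  8. (p5 \/ p6) — p5 is true.
  9. (~p1 \/ ~p11) — ~p11 is true.
  10. (p2 \/ p8 \/ p1) — p8 is true.
  11. (p11 \/ p3) — p3 is true.
  12. (~p7 \/ ~p1 \/ p4) — p4 is true.
  13. (~p5 \/ p2 \/ p9) — p9 is true.
  14. (p7 \/ p4 \/ ~p1) — p4 is true.
  15. (p9 \/ ~p5 \/ ~p11) — p9 is true.
  16. (p5 \/ ~p6) — p5 is true.
  17. (p7 \/ ~p10) — ~p10 is true.
  18. (p8 \/ p11) — p8 is true.
  19. (~p5 \/ p1) — p1 is true.
  20. (p10 \/ p6) — p6 is true.
  21. (~p6 \/ ~p2) — ~p2 is true.
  22. (p10 \/ ~p7 \/ ~p11) — ~p11 is true.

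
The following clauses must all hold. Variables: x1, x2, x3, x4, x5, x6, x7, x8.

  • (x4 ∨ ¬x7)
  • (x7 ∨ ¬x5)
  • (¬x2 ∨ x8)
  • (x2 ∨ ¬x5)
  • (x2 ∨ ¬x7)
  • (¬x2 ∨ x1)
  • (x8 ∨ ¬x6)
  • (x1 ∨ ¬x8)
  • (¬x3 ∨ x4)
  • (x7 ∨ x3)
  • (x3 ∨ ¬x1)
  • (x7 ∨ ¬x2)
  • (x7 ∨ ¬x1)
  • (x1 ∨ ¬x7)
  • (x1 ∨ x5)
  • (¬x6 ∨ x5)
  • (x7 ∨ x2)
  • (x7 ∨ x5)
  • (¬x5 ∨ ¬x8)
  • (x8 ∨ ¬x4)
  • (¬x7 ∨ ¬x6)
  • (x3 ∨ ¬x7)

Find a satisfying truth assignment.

x6 occurs only negated in the remaining clauses — set x6 = False.
Branch on x1: take x1 = True.
  then x3 is forced to True.
  then x4 is forced to True.
  then x7 is forced to True.
  then x2 is forced to True.
  then x8 is forced to True.
  then x5 is forced to False.
Check each clause:
  1. (x4 ∨ ¬x7) — x4 is true.
  2. (¬x5 ∨ x7) — ¬x5 is true.
  3. (¬x2 ∨ x8) — x8 is true.
  4. (¬x5 ∨ x2) — x2 is true.
  5. (x2 ∨ ¬x7) — x2 is true.
  6. (x1 ∨ ¬x2) — x1 is true.
  7. (x8 ∨ ¬x6) — x8 is true.
  8. (¬x8 ∨ x1) — x1 is true.
  9. (x4 ∨ ¬x3) — x4 is true.
  10. (x7 ∨ x3) — x3 is true.
  11. (x3 ∨ ¬x1) — x3 is true.
  12. (x7 ∨ ¬x2) — x7 is true.
  13. (x7 ∨ ¬x1) — x7 is true.
  14. (¬x7 ∨ x1) — x1 is true.
  15. (x1 ∨ x5) — x1 is true.
  16. (x5 ∨ ¬x6) — ¬x6 is true.
  17. (x7 ∨ x2) — x2 is true.
  18. (x7 ∨ x5) — x7 is true.
  19. (¬x8 ∨ ¬x5) — ¬x5 is true.
  20. (¬x4 ∨ x8) — x8 is true.
  21. (¬x7 ∨ ¬x6) — ¬x6 is true.
  22. (¬x7 ∨ x3) — x3 is true.

x1=T, x2=T, x3=T, x4=T, x5=F, x6=F, x7=T, x8=T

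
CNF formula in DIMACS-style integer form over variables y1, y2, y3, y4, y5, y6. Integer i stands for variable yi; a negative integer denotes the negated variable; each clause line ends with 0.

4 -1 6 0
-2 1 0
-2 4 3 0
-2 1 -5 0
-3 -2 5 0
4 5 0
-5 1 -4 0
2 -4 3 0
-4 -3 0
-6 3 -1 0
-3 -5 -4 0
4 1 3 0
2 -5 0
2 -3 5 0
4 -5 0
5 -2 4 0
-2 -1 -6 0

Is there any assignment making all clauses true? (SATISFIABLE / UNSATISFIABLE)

Branch on y1: take y1 = True.
For the remaining variables, y2 = True, y3 = False, y4 = True, y5 = False, y6 = False works.
So y1 = True, y2 = True, y3 = False, y4 = True, y5 = False, y6 = False is a satisfying assignment.

SATISFIABLE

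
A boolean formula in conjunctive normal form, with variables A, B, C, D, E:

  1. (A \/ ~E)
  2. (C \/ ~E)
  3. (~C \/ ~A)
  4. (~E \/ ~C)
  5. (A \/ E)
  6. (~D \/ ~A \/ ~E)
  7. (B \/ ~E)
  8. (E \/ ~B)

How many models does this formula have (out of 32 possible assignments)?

2

Satisfying assignments:
  A=1 B=0 C=0 D=0 E=0
  A=1 B=0 C=0 D=1 E=0
Count: 2.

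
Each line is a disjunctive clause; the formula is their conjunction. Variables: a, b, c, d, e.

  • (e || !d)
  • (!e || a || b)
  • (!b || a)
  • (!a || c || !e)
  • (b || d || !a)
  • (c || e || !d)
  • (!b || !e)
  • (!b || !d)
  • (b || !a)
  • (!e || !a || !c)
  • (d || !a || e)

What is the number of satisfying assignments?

2

The models are:
  a=0 b=0 c=0 d=0 e=0
  a=0 b=0 c=1 d=0 e=0
That's 2 in total.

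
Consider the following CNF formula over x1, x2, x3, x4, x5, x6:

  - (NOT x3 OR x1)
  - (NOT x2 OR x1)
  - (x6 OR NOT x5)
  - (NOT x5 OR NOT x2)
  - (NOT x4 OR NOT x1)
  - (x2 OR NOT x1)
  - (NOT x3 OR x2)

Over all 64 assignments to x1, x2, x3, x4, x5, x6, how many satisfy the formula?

10

Split on x1, then x2.
  x1=1, x2=1: remaining (x3,x4,x5,x6) ∈ {(0,0,0,0); (0,0,0,1); (1,0,0,0); (1,0,0,1)} — 4.
  x1=1, x2=0: a clause becomes empty — 0.
  x1=0, x2=1: a clause becomes empty — 0.
  x1=0, x2=0: x4 free; 3 ways for (x3,x5,x6) × 2^1 = 6.
Total: 4 + 0 + 0 + 6 = 10.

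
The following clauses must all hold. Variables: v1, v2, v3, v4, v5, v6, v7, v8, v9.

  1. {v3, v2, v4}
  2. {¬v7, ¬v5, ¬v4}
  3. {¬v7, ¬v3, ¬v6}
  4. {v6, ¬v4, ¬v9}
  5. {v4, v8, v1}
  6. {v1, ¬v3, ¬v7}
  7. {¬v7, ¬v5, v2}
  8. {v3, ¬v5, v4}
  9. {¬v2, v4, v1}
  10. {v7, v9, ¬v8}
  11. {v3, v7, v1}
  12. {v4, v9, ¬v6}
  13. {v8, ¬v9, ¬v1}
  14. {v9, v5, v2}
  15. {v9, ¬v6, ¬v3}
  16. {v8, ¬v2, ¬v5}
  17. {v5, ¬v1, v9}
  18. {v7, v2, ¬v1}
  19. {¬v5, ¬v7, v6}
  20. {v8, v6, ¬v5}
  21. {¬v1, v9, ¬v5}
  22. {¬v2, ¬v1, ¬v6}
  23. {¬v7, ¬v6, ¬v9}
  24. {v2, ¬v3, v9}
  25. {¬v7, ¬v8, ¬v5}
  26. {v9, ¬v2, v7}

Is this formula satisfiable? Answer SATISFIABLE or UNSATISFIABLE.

SATISFIABLE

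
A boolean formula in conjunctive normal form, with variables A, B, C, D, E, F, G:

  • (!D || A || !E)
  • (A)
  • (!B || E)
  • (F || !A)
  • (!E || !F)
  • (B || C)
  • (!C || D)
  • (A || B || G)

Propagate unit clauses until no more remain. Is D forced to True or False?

(A) is a unit clause: A = True.
(!A || F): since A = True, the clause reduces to (F). F = True.
(!F || !E) with F = True leaves only !E, so E = False.
(E || !B): since E = False, the clause reduces to (!B). B = False.
In (B || C), B is now false; C must hold, so C = True.
(!C || D) with C = True leaves only D, so D = True.

True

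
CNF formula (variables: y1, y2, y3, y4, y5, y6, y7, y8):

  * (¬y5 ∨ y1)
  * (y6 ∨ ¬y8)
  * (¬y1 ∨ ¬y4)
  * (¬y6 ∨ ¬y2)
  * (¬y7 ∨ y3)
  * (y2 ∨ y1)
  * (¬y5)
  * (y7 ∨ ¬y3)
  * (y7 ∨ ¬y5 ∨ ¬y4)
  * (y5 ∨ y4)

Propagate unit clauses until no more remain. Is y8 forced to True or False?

False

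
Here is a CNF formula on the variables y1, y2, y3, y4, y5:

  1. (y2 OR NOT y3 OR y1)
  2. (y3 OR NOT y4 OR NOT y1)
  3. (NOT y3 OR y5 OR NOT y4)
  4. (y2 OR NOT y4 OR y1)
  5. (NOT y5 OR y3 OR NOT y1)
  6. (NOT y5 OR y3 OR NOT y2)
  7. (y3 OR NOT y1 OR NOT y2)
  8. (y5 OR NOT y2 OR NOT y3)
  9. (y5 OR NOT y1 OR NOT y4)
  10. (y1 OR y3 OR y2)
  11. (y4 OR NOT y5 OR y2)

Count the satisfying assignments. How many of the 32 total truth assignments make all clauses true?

9

Case analysis on y3 and y1:
  y3=T, y1=T: remaining (y2,y4,y5) ∈ {(F,F,F); (F,T,T); (T,F,T); (T,T,T)} — 4.
  y3=T, y1=F: remaining (y2,y4,y5) ∈ {(T,F,T); (T,T,T)} — 2.
  y3=F, y1=T: remaining (y2,y4,y5) ∈ {(F,F,F)} — 1.
  y3=F, y1=F: remaining (y2,y4,y5) ∈ {(T,F,F); (T,T,F)} — 2.
Total: 4 + 2 + 1 + 2 = 9.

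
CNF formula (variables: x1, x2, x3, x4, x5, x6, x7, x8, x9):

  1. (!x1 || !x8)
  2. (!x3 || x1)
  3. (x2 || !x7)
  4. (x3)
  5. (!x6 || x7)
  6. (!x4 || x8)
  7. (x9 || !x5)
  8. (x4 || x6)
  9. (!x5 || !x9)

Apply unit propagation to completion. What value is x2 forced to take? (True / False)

(x3) is a unit clause: x3 = True.
In (!x3 || x1), !x3 is now false; x1 must hold, so x1 = True.
In (!x8 || !x1), !x1 is now false; !x8 must hold, so x8 = False.
From (x8 || !x4) and x8 = False: x4 = False.
In (x6 || x4), x4 is now false; x6 must hold, so x6 = True.
(x7 || !x6): since x6 = True, the clause reduces to (x7). x7 = True.
In (!x7 || x2), !x7 is now false; x2 must hold, so x2 = True.

True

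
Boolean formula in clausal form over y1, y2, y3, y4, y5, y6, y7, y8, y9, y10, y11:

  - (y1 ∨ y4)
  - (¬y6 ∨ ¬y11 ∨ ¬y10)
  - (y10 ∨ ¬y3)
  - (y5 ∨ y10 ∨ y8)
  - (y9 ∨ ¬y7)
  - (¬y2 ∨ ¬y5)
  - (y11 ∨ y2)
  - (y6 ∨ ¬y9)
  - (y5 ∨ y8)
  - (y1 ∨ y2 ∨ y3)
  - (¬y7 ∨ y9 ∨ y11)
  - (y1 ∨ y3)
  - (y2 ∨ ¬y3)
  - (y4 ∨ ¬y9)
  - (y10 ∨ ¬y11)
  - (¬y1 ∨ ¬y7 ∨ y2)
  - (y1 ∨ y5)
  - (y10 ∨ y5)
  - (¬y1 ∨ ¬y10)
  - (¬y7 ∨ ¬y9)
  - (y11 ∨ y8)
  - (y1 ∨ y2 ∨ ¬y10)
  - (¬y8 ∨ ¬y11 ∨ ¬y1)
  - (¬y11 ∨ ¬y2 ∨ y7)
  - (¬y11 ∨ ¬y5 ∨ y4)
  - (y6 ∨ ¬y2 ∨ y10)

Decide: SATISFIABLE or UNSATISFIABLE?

UNSATISFIABLE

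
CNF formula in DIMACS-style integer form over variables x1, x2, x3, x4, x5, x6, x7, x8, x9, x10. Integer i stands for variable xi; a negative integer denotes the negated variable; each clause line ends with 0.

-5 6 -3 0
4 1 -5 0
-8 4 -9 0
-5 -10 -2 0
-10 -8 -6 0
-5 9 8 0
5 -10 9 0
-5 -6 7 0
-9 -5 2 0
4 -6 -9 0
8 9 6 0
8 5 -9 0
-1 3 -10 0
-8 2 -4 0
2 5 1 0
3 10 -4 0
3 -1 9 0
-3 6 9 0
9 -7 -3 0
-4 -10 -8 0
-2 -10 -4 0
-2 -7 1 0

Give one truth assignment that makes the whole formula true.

Branch on x1: take x1 = True.
Try x2 = True.
Set x3 = True and propagate.
The remaining clauses are satisfied by x4 = True, x5 = False, x6 = False, x7 = False, x8 = True, x9 = True, x10 = False.
Every clause has at least one true literal under this assignment.

x1=T, x2=T, x3=T, x4=T, x5=F, x6=F, x7=F, x8=T, x9=T, x10=F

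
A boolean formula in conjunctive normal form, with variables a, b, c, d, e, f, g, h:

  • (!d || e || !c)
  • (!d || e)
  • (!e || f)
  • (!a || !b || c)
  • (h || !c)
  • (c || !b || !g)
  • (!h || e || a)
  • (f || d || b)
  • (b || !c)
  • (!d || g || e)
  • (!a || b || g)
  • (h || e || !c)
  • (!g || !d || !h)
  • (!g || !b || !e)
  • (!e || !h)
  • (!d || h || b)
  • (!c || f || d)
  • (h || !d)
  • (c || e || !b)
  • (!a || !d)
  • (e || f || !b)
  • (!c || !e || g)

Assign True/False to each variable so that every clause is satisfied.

a = 0  b = 1  c = 0  d = 0  e = 1  f = 1  g = 0  h = 0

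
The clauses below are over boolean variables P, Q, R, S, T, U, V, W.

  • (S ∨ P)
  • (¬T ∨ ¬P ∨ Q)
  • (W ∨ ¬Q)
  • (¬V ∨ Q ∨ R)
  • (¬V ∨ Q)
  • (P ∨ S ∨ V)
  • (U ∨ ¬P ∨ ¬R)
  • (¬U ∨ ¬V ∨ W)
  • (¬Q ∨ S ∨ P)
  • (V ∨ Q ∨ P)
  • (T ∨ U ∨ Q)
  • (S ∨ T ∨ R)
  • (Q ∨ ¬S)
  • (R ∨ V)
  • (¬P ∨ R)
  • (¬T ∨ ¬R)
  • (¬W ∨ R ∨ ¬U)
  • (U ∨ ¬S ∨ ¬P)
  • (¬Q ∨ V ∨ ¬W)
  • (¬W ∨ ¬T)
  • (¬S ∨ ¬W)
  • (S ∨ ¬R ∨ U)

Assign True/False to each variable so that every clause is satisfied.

Branch on P: take P = True.
  then R is forced to True.
  then U is forced to True.
  then T is forced to False.
Try Q = True.
  then W is forced to True.
  then V is forced to True.
  then S is forced to False.

P=T  Q=T  R=T  S=F  T=F  U=T  V=T  W=T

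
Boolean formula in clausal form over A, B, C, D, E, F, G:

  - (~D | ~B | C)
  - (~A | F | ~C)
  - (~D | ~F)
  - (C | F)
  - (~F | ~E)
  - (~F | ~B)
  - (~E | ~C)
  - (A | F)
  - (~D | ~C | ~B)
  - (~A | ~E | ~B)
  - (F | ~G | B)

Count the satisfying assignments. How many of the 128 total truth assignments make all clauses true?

8

Split on F, then B.
  F=T, B=T: a clause becomes empty — 0.
  F=T, B=F: forces D=F; E=F; A, C, G free → 2^3 = 8.
  F=F, B=T: a clause becomes empty — 0.
  F=F, B=F: a clause becomes empty — 0.
Total: 0 + 8 + 0 + 0 = 8.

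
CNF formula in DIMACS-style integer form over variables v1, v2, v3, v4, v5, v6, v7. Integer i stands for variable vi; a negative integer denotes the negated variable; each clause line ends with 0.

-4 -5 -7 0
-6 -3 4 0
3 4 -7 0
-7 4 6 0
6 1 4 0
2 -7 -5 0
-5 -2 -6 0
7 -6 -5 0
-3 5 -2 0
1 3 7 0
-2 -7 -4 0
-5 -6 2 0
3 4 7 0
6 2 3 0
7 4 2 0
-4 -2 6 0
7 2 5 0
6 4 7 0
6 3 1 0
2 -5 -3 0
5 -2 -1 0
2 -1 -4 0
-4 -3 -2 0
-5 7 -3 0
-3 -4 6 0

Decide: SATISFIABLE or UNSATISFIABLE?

SATISFIABLE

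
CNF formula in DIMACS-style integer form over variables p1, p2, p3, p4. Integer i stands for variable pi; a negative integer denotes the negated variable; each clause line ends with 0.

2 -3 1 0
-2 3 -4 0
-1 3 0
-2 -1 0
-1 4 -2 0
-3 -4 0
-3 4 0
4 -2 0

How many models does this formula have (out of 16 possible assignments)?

2

Satisfying assignments:
  p1=F p2=F p3=F p4=F
  p1=F p2=F p3=F p4=T
Count: 2.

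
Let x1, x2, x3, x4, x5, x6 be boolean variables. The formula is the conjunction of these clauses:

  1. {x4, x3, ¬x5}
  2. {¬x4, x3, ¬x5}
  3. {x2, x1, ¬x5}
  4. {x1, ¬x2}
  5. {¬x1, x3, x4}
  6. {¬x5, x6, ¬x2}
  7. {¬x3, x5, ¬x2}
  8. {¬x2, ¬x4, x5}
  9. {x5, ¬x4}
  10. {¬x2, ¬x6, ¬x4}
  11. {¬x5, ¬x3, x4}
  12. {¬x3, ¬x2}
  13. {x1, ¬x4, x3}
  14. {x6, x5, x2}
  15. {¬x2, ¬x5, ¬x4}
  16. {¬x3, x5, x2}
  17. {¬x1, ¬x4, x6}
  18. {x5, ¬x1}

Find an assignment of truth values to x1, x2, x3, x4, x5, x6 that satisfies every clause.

x1=1  x2=0  x3=1  x4=1  x5=1  x6=1

Set x1 = True and propagate.
  then x5 is forced to True.
Try x2 = False.
The remaining clauses are satisfied by x3 = True, x4 = True, x6 = True.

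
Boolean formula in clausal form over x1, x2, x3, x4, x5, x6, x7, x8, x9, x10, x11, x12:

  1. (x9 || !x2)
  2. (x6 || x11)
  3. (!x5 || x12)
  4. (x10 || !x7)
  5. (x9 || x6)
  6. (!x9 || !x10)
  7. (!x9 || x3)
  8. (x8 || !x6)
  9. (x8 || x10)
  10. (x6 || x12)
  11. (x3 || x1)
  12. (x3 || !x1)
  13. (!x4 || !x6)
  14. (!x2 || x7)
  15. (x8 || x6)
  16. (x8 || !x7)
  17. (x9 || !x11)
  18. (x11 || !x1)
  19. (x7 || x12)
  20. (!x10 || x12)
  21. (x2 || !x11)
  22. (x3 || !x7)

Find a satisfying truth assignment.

x1=F, x2=F, x3=T, x4=F, x5=F, x6=T, x7=F, x8=T, x9=F, x10=F, x11=F, x12=T

Check each clause:
  1. (!x2 || x9) — !x2 is true.
  2. (x6 || x11) — x6 is true.
  3. (x12 || !x5) — !x5 is true.
  4. (!x7 || x10) — !x7 is true.
  5. (x6 || x9) — x6 is true.
  6. (!x9 || !x10) — !x10 is true.
  7. (!x9 || x3) — x3 is true.
  8. (!x6 || x8) — x8 is true.
  9. (x8 || x10) — x8 is true.
  10. (x12 || x6) — x12 is true.
  11. (x3 || x1) — x3 is true.
  12. (x3 || !x1) — x3 is true.
  13. (!x4 || !x6) — !x4 is true.
  14. (!x2 || x7) — !x2 is true.
  15. (x8 || x6) — x8 is true.
  16. (!x7 || x8) — x8 is true.
  17. (x9 || !x11) — !x11 is true.
  18. (x11 || !x1) — !x1 is true.
  19. (x7 || x12) — x12 is true.
  20. (!x10 || x12) — x12 is true.
  21. (x2 || !x11) — !x11 is true.
  22. (!x7 || x3) — !x7 is true.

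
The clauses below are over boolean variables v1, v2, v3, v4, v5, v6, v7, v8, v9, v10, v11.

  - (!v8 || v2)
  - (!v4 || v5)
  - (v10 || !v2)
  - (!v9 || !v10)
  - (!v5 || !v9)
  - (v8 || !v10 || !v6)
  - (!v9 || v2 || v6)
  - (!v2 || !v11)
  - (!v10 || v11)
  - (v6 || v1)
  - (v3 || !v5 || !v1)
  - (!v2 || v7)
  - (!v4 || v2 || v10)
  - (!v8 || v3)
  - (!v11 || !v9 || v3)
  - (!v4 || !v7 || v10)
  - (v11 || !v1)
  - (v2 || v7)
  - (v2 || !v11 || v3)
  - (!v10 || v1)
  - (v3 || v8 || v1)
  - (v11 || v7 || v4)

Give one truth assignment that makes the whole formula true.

Pure literal: v3 appears only positively; assign v3 = True.
Try v1 = False.
  then v6 is forced to True.
  then v10 is forced to False.
  then v2 is forced to False.
  then v8 is forced to False.
  then v4 is forced to False.
  then v7 is forced to True.
Set v5 = False and propagate.
v9, v11 are now unconstrained; take v9 = True, v11 = True.
Every clause has at least one true literal under this assignment.

v1=F, v2=F, v3=T, v4=F, v5=F, v6=T, v7=T, v8=F, v9=T, v10=F, v11=T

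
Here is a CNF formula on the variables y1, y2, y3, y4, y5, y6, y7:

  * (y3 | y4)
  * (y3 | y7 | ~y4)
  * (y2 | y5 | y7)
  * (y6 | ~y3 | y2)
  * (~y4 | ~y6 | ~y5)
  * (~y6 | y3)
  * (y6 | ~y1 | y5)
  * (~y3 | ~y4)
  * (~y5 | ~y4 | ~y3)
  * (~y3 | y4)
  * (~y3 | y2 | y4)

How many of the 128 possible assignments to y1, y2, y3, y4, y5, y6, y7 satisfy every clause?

Satisfying assignments:
  y1=0 y2=0 y3=0 y4=1 y5=0 y6=0 y7=1
  y1=0 y2=0 y3=0 y4=1 y5=1 y6=0 y7=1
  y1=0 y2=1 y3=0 y4=1 y5=0 y6=0 y7=1
  y1=0 y2=1 y3=0 y4=1 y5=1 y6=0 y7=1
  y1=1 y2=0 y3=0 y4=1 y5=1 y6=0 y7=1
  y1=1 y2=1 y3=0 y4=1 y5=1 y6=0 y7=1
Count: 6.

6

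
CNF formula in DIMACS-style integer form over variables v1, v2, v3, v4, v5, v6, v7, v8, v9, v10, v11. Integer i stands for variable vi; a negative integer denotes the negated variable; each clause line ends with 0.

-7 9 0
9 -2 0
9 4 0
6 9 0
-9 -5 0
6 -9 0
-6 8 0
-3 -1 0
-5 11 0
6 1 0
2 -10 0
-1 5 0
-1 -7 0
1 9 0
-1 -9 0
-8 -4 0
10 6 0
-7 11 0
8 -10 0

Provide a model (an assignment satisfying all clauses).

v3 occurs only negated in the remaining clauses — set v3 = False.
Pure literal: v11 appears only positively; assign v11 = True.
Try v1 = False.
  then v6 is forced to True.
  then v8 is forced to True.
  then v9 is forced to True.
  then v5 is forced to False.
  then v4 is forced to False.
Set v2 = True and propagate.
v7, v10 are now unconstrained; take v7 = True, v10 = True.

v1=False  v2=True  v3=False  v4=False  v5=False  v6=True  v7=True  v8=True  v9=True  v10=True  v11=True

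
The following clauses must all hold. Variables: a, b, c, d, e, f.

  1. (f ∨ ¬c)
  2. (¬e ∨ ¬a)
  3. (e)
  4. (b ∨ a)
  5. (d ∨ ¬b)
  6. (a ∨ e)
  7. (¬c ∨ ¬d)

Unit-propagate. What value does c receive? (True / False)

False

(e) is a unit clause: e = True.
In (¬e ∨ ¬a), ¬e is now false; ¬a must hold, so a = False.
(a ∨ b) with a = False leaves only b, so b = True.
(¬b ∨ d): since b = True, the clause reduces to (d). d = True.
In (¬c ∨ ¬d), ¬d is now false; ¬c must hold, so c = False.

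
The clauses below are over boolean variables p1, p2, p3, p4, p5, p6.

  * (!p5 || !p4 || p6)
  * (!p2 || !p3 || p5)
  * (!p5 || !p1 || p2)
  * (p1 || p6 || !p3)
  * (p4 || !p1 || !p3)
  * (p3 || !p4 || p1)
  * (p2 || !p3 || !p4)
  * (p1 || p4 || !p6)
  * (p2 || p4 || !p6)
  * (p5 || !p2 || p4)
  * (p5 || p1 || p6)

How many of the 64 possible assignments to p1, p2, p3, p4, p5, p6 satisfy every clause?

Case analysis on p4 and p1:
  p4=1, p1=1: 6 of the 16 assignments to (p2,p3,p5,p6) work.
  p4=1, p1=0: remaining (p2,p3,p5,p6) ∈ {(1,1,1,1)} — 1.
  p4=0, p1=1: remaining (p2,p3,p5,p6) ∈ {(0,0,0,0); (1,0,1,0); (1,0,1,1)} — 3.
  p4=0, p1=0: remaining (p2,p3,p5,p6) ∈ {(0,0,1,0); (1,0,1,0)} — 2.
Total: 6 + 1 + 3 + 2 = 12.

12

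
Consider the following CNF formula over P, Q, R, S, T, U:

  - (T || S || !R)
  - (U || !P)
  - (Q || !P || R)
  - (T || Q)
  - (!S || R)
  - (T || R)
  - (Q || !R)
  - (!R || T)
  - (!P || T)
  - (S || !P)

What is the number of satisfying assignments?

9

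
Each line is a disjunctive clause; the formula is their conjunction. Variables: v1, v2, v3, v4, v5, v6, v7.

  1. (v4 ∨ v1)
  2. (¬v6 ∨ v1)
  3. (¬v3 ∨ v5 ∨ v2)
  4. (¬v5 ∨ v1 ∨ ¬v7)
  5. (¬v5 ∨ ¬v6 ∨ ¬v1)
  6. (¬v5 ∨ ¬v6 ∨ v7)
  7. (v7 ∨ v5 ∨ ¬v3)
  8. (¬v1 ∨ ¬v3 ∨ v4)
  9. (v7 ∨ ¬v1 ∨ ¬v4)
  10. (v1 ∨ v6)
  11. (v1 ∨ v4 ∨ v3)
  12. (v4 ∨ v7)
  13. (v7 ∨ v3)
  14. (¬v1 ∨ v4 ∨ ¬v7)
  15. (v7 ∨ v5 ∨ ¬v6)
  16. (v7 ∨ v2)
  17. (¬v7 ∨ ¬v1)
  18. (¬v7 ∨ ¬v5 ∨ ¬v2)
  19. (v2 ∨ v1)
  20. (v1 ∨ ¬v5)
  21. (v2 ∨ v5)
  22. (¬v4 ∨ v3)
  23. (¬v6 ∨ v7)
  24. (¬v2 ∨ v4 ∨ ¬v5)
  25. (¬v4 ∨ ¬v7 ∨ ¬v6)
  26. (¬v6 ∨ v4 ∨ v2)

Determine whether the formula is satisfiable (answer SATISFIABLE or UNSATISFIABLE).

v7 = True:
  propagation gives v1=False, v4=True, v6=False; an empty clause results — contradiction.
v7 = False:
  propagation gives v4=True, v1=False, v6=False; an empty clause results — contradiction.
Every branch closes, so no satisfying assignment exists.

UNSATISFIABLE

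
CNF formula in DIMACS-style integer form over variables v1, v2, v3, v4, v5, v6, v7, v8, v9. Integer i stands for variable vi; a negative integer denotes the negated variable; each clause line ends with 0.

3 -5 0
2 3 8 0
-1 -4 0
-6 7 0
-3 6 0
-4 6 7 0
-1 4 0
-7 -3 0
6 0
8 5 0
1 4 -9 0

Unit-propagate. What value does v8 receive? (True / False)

True

(v6) is a unit clause: v6 = True.
(~v6 \/ v7) with v6 = True leaves only v7, so v7 = True.
(~v7 \/ ~v3): since v7 = True, the clause reduces to (~v3). v3 = False.
(~v5 \/ v3): since v3 = False, the clause reduces to (~v5). v5 = False.
In (v5 \/ v8), v5 is now false; v8 must hold, so v8 = True.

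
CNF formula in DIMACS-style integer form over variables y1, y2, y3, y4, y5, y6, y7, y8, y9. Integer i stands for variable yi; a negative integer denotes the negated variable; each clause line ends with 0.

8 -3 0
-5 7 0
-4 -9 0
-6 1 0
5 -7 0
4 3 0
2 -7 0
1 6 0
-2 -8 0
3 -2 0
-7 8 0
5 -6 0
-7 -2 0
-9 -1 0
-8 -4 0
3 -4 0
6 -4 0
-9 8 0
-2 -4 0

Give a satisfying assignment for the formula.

y9 occurs only negated in the remaining clauses — set y9 = False.
Branch on y1: take y1 = True.
Try y2 = False.
  then y7 is forced to False.
  then y5 is forced to False.
  then y6 is forced to False.
  then y4 is forced to False.
  then y3 is forced to True.
  then y8 is forced to True.
Every clause has at least one true literal under this assignment.

y1 = True, y2 = False, y3 = True, y4 = False, y5 = False, y6 = False, y7 = False, y8 = True, y9 = False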